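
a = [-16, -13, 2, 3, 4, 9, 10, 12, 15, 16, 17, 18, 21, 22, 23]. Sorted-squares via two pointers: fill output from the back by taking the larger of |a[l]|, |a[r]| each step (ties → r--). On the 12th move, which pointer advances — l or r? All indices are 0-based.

l=0 r=14: |-16|<=|23| out[14]=529, r--
l=0 r=13: |-16|<=|22| out[13]=484, r--
l=0 r=12: |-16|<=|21| out[12]=441, r--
l=0 r=11: |-16|<=|18| out[11]=324, r--
l=0 r=10: |-16|<=|17| out[10]=289, r--
l=0 r=9: |-16|<=|16| out[9]=256, r--
l=0 r=8: |-16|>|15| out[8]=256, l++
l=1 r=8: |-13|<=|15| out[7]=225, r--
l=1 r=7: |-13|>|12| out[6]=169, l++
l=2 r=7: |2|<=|12| out[5]=144, r--
l=2 r=6: |2|<=|10| out[4]=100, r--
l=2 r=5: |2|<=|9| out[3]=81, r--

r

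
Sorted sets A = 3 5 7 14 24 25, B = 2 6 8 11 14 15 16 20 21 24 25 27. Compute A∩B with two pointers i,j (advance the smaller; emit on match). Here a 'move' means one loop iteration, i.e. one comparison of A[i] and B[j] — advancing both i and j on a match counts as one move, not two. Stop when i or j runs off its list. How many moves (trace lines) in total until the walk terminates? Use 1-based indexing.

14 moves

i=1 j=1: 3>2, j++
i=1 j=2: 3<6, i++
i=2 j=2: 5<6, i++
i=3 j=2: 7>6, j++
i=3 j=3: 7<8, i++
i=4 j=3: 14>8, j++
i=4 j=4: 14>11, j++
i=4 j=5: 14==14 emit, i++,j++
i=5 j=6: 24>15, j++
i=5 j=7: 24>16, j++
i=5 j=8: 24>20, j++
i=5 j=9: 24>21, j++
i=5 j=10: 24==24 emit, i++,j++
i=6 j=11: 25==25 emit, i++,j++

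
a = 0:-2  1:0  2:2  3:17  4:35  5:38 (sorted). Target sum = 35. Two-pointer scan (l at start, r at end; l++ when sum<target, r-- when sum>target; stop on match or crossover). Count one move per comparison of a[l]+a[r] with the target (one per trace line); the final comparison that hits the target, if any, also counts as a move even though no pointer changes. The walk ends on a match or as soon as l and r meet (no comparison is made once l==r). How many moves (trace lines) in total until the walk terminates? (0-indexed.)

3 moves

[0,5] -2+38=36 >35 → r--
[0,4] -2+35=33 <35 → l++
[1,4] 0+35=35 → found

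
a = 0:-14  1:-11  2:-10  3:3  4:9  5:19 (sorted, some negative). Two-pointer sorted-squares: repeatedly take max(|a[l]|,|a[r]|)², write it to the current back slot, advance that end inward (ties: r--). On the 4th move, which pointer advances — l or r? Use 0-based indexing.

l=0 r=5: |-14|<=|19| out[5]=361, r--
l=0 r=4: |-14|>|9| out[4]=196, l++
l=1 r=4: |-11|>|9| out[3]=121, l++
l=2 r=4: |-10|>|9| out[2]=100, l++

l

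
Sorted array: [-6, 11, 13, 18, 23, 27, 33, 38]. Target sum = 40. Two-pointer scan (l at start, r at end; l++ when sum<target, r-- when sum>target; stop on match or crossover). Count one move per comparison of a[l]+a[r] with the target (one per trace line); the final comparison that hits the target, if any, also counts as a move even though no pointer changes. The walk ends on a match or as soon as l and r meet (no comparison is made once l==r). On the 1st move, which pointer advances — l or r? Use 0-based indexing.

l

[0,7] -6+38=32 <40 → l++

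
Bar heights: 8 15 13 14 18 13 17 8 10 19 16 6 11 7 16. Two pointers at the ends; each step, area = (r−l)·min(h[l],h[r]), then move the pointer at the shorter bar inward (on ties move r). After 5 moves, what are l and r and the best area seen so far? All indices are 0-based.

l=4, r=13, best area=195

l=0 r=14: min(8,16)*14=112 best=112 *, l++
l=1 r=14: min(15,16)*13=195 best=195 *, l++
l=2 r=14: min(13,16)*12=156 best=195, l++
l=3 r=14: min(14,16)*11=154 best=195, l++
l=4 r=14: min(18,16)*10=160 best=195, r--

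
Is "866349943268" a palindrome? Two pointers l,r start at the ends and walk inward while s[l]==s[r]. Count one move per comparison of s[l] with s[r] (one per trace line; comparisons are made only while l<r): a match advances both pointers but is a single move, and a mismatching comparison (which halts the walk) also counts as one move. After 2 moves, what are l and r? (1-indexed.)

l=1 r=12: '8'=='8', l++,r--
l=2 r=11: '6'=='6', l++,r--

l=3, r=10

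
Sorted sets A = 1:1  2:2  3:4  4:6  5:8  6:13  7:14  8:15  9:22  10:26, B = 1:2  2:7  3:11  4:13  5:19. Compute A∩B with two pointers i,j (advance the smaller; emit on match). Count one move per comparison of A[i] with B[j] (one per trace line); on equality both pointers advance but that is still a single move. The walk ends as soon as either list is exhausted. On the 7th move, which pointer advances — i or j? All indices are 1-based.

i=1 j=1: 1<2, i++
i=2 j=1: 2==2 emit, i++,j++
i=3 j=2: 4<7, i++
i=4 j=2: 6<7, i++
i=5 j=2: 8>7, j++
i=5 j=3: 8<11, i++
i=6 j=3: 13>11, j++

j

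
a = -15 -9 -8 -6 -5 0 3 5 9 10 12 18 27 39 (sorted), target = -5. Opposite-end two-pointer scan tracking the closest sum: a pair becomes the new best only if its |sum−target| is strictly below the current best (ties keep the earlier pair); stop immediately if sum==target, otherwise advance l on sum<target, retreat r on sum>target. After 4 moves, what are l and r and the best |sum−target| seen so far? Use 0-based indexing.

l=0, r=9, best |Δ|=2

l=0 r=13: -15+39=24 d=29 *, r--
l=0 r=12: -15+27=12 d=17 *, r--
l=0 r=11: -15+18=3 d=8 *, r--
l=0 r=10: -15+12=-3 d=2 *, r--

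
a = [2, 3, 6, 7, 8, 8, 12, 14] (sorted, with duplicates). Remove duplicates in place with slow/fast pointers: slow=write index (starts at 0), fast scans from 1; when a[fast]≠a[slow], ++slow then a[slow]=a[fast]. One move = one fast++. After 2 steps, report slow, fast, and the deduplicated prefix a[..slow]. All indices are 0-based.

(s=0,f=1) a[fast]=3≠a[slow]=2 write a[1]=3 → slow++,fast++
(s=1,f=2) a[fast]=6≠a[slow]=3 write a[2]=6 → slow++,fast++

slow=2, fast=3, prefix=[2, 3, 6]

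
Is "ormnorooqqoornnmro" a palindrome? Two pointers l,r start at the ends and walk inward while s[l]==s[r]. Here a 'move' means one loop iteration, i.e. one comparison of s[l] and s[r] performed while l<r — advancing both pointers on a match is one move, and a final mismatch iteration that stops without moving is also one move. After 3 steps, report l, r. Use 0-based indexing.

[0,17] 'o'=='o' → l++,r--
[1,16] 'r'=='r' → l++,r--
[2,15] 'm'=='m' → l++,r--

l=3, r=14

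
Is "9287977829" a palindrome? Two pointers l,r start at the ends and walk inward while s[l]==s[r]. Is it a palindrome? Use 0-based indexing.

not a palindrome (mismatch at 4,5)

[0,9] '9'=='9' → l++,r--
[1,8] '2'=='2' → l++,r--
[2,7] '8'=='8' → l++,r--
[3,6] '7'=='7' → l++,r--
[4,5] '9'!='7' → stop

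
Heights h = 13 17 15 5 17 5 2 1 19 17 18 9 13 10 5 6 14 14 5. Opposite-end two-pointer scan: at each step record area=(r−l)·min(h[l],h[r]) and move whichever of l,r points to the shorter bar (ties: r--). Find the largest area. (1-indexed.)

[1,19] min(13,5)*18=90 best=90 * → r--
[1,18] min(13,14)*17=221 best=221 * → l++
[2,18] min(17,14)*16=224 best=224 * → r--
[2,17] min(17,14)*15=210 best=224 → r--
[2,16] min(17,6)*14=84 best=224 → r--
[2,15] min(17,5)*13=65 best=224 → r--
[2,14] min(17,10)*12=120 best=224 → r--
[2,13] min(17,13)*11=143 best=224 → r--
[2,12] min(17,9)*10=90 best=224 → r--
[2,11] min(17,18)*9=153 best=224 → l++
[3,11] min(15,18)*8=120 best=224 → l++
[4,11] min(5,18)*7=35 best=224 → l++
[5,11] min(17,18)*6=102 best=224 → l++
[6,11] min(5,18)*5=25 best=224 → l++
[7,11] min(2,18)*4=8 best=224 → l++
[8,11] min(1,18)*3=3 best=224 → l++
[9,11] min(19,18)*2=36 best=224 → r--
[9,10] min(19,17)*1=17 best=224 → r--

max area = 224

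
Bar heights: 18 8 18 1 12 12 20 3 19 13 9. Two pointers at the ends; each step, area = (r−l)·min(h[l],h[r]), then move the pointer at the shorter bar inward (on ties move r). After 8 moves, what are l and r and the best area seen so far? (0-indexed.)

l=6, r=8, best area=144

l=0 r=10: min(18,9)*10=90 best=90 *, r--
l=0 r=9: min(18,13)*9=117 best=117 *, r--
l=0 r=8: min(18,19)*8=144 best=144 *, l++
l=1 r=8: min(8,19)*7=56 best=144, l++
l=2 r=8: min(18,19)*6=108 best=144, l++
l=3 r=8: min(1,19)*5=5 best=144, l++
l=4 r=8: min(12,19)*4=48 best=144, l++
l=5 r=8: min(12,19)*3=36 best=144, l++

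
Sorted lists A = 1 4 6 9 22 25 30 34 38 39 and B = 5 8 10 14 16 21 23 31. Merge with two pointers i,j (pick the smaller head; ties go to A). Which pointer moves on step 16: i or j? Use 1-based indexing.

i=1 j=1: A[i]=1<=B[j]=5 take 1, i++
i=2 j=1: A[i]=4<=B[j]=5 take 4, i++
i=3 j=1: A[i]=6>B[j]=5 take 5, j++
i=3 j=2: A[i]=6<=B[j]=8 take 6, i++
i=4 j=2: A[i]=9>B[j]=8 take 8, j++
i=4 j=3: A[i]=9<=B[j]=10 take 9, i++
i=5 j=3: A[i]=22>B[j]=10 take 10, j++
i=5 j=4: A[i]=22>B[j]=14 take 14, j++
i=5 j=5: A[i]=22>B[j]=16 take 16, j++
i=5 j=6: A[i]=22>B[j]=21 take 21, j++
i=5 j=7: A[i]=22<=B[j]=23 take 22, i++
i=6 j=7: A[i]=25>B[j]=23 take 23, j++
i=6 j=8: A[i]=25<=B[j]=31 take 25, i++
i=7 j=8: A[i]=30<=B[j]=31 take 30, i++
i=8 j=8: A[i]=34>B[j]=31 take 31, j++
i=8 j=9: B done, take A[i]=34, i++

i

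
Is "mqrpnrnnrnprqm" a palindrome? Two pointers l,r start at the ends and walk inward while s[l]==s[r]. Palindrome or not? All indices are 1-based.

palindrome

l=1 r=14: 'm'=='m', l++,r--
l=2 r=13: 'q'=='q', l++,r--
l=3 r=12: 'r'=='r', l++,r--
l=4 r=11: 'p'=='p', l++,r--
l=5 r=10: 'n'=='n', l++,r--
l=6 r=9: 'r'=='r', l++,r--
l=7 r=8: 'n'=='n', l++,r--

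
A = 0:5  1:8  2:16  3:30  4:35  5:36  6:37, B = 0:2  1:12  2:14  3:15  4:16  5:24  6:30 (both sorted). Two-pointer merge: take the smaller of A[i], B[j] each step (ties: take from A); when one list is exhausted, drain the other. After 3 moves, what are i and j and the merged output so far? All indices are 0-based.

[i=0,j=0] A[i]=5>B[j]=2 take 2 → j++
[i=0,j=1] A[i]=5<=B[j]=12 take 5 → i++
[i=1,j=1] A[i]=8<=B[j]=12 take 8 → i++

i=2, j=1, merged so far=[2, 5, 8]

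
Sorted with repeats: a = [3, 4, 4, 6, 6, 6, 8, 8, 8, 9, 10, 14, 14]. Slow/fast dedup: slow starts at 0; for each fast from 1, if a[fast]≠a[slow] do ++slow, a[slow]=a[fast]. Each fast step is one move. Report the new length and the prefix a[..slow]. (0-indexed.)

slow=0 fast=1: a[fast]=4≠a[slow]=3 write a[1]=4, slow++,fast++
slow=1 fast=2: a[fast]=4=a[slow] dup, fast++
slow=1 fast=3: a[fast]=6≠a[slow]=4 write a[2]=6, slow++,fast++
slow=2 fast=4: a[fast]=6=a[slow] dup, fast++
slow=2 fast=5: a[fast]=6=a[slow] dup, fast++
slow=2 fast=6: a[fast]=8≠a[slow]=6 write a[3]=8, slow++,fast++
slow=3 fast=7: a[fast]=8=a[slow] dup, fast++
slow=3 fast=8: a[fast]=8=a[slow] dup, fast++
slow=3 fast=9: a[fast]=9≠a[slow]=8 write a[4]=9, slow++,fast++
slow=4 fast=10: a[fast]=10≠a[slow]=9 write a[5]=10, slow++,fast++
slow=5 fast=11: a[fast]=14≠a[slow]=10 write a[6]=14, slow++,fast++
slow=6 fast=12: a[fast]=14=a[slow] dup, fast++

length 7; prefix = [3, 4, 6, 8, 9, 10, 14]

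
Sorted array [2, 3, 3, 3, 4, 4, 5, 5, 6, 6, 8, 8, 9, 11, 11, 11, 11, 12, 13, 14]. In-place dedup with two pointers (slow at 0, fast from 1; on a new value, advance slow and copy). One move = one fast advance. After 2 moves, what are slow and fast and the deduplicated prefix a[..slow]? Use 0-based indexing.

slow=1, fast=3, prefix=[2, 3]

(s=0,f=1) a[fast]=3≠a[slow]=2 write a[1]=3 → slow++,fast++
(s=1,f=2) a[fast]=3=a[slow] dup → fast++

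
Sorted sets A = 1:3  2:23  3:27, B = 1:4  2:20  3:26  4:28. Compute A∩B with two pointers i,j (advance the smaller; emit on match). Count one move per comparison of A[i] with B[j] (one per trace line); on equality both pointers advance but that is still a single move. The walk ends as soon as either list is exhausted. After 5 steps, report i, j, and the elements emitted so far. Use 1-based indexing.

i=3, j=4, emitted=[]

i=1 j=1: 3<4, i++
i=2 j=1: 23>4, j++
i=2 j=2: 23>20, j++
i=2 j=3: 23<26, i++
i=3 j=3: 27>26, j++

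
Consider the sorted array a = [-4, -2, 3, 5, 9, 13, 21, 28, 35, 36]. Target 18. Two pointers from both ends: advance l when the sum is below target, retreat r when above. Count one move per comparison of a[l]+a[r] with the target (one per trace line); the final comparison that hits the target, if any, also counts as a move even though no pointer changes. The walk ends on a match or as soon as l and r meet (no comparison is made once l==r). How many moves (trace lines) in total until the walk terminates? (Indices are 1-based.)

l=1 r=10: -4+36=32 >18, r--
l=1 r=9: -4+35=31 >18, r--
l=1 r=8: -4+28=24 >18, r--
l=1 r=7: -4+21=17 <18, l++
l=2 r=7: -2+21=19 >18, r--
l=2 r=6: -2+13=11 <18, l++
l=3 r=6: 3+13=16 <18, l++
l=4 r=6: 5+13=18, found

8 moves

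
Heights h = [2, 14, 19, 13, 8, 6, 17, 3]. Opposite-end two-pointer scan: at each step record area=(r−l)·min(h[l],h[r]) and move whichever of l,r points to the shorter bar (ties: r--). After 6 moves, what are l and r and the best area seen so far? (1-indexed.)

[1,8] min(2,3)*7=14 best=14 * → l++
[2,8] min(14,3)*6=18 best=18 * → r--
[2,7] min(14,17)*5=70 best=70 * → l++
[3,7] min(19,17)*4=68 best=70 → r--
[3,6] min(19,6)*3=18 best=70 → r--
[3,5] min(19,8)*2=16 best=70 → r--

l=3, r=4, best area=70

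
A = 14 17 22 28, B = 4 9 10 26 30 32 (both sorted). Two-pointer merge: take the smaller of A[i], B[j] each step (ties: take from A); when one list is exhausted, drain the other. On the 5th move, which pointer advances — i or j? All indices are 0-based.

[i=0,j=0] A[i]=14>B[j]=4 take 4 → j++
[i=0,j=1] A[i]=14>B[j]=9 take 9 → j++
[i=0,j=2] A[i]=14>B[j]=10 take 10 → j++
[i=0,j=3] A[i]=14<=B[j]=26 take 14 → i++
[i=1,j=3] A[i]=17<=B[j]=26 take 17 → i++

i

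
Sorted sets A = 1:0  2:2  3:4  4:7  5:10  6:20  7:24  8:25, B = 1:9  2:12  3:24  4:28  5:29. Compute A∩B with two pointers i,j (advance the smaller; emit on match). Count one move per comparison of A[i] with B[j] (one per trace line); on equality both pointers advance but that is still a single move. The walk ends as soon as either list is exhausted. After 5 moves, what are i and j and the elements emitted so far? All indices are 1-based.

i=5, j=2, emitted=[]

i=1 j=1: 0<9, i++
i=2 j=1: 2<9, i++
i=3 j=1: 4<9, i++
i=4 j=1: 7<9, i++
i=5 j=1: 10>9, j++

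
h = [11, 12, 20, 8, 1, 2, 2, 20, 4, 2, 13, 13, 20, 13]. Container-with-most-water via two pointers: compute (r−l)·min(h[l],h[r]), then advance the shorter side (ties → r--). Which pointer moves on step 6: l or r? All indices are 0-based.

[0,13] min(11,13)*13=143 best=143 * → l++
[1,13] min(12,13)*12=144 best=144 * → l++
[2,13] min(20,13)*11=143 best=144 → r--
[2,12] min(20,20)*10=200 best=200 * → r--
[2,11] min(20,13)*9=117 best=200 → r--
[2,10] min(20,13)*8=104 best=200 → r--

r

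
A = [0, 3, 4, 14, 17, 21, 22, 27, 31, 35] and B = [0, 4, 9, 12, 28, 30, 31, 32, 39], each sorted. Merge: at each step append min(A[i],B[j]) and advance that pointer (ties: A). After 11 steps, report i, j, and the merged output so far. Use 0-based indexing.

[i=0,j=0] A[i]=0<=B[j]=0 take 0 → i++
[i=1,j=0] A[i]=3>B[j]=0 take 0 → j++
[i=1,j=1] A[i]=3<=B[j]=4 take 3 → i++
[i=2,j=1] A[i]=4<=B[j]=4 take 4 → i++
[i=3,j=1] A[i]=14>B[j]=4 take 4 → j++
[i=3,j=2] A[i]=14>B[j]=9 take 9 → j++
[i=3,j=3] A[i]=14>B[j]=12 take 12 → j++
[i=3,j=4] A[i]=14<=B[j]=28 take 14 → i++
[i=4,j=4] A[i]=17<=B[j]=28 take 17 → i++
[i=5,j=4] A[i]=21<=B[j]=28 take 21 → i++
[i=6,j=4] A[i]=22<=B[j]=28 take 22 → i++

i=7, j=4, merged so far=[0, 0, 3, 4, 4, 9, 12, 14, 17, 21, 22]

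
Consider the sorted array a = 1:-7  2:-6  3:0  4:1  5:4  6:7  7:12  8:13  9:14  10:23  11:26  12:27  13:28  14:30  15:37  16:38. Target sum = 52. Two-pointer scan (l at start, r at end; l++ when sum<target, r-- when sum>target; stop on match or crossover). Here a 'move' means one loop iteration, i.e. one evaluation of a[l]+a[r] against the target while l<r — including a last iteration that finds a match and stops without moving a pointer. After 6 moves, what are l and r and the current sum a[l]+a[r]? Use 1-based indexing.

l=7, r=16, sum=50

l=1 r=16: -7+38=31 <52, l++
l=2 r=16: -6+38=32 <52, l++
l=3 r=16: 0+38=38 <52, l++
l=4 r=16: 1+38=39 <52, l++
l=5 r=16: 4+38=42 <52, l++
l=6 r=16: 7+38=45 <52, l++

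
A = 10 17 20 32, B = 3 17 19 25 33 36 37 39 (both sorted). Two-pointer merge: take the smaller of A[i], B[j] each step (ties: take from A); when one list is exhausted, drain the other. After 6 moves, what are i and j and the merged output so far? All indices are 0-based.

i=3, j=3, merged so far=[3, 10, 17, 17, 19, 20]

i=0 j=0: A[i]=10>B[j]=3 take 3, j++
i=0 j=1: A[i]=10<=B[j]=17 take 10, i++
i=1 j=1: A[i]=17<=B[j]=17 take 17, i++
i=2 j=1: A[i]=20>B[j]=17 take 17, j++
i=2 j=2: A[i]=20>B[j]=19 take 19, j++
i=2 j=3: A[i]=20<=B[j]=25 take 20, i++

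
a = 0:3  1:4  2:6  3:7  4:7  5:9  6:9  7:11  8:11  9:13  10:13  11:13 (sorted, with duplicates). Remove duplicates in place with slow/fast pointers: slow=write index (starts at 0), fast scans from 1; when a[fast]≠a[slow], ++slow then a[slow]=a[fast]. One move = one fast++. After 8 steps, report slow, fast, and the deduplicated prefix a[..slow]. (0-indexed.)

slow=5, fast=9, prefix=[3, 4, 6, 7, 9, 11]

(s=0,f=1) a[fast]=4≠a[slow]=3 write a[1]=4 → slow++,fast++
(s=1,f=2) a[fast]=6≠a[slow]=4 write a[2]=6 → slow++,fast++
(s=2,f=3) a[fast]=7≠a[slow]=6 write a[3]=7 → slow++,fast++
(s=3,f=4) a[fast]=7=a[slow] dup → fast++
(s=3,f=5) a[fast]=9≠a[slow]=7 write a[4]=9 → slow++,fast++
(s=4,f=6) a[fast]=9=a[slow] dup → fast++
(s=4,f=7) a[fast]=11≠a[slow]=9 write a[5]=11 → slow++,fast++
(s=5,f=8) a[fast]=11=a[slow] dup → fast++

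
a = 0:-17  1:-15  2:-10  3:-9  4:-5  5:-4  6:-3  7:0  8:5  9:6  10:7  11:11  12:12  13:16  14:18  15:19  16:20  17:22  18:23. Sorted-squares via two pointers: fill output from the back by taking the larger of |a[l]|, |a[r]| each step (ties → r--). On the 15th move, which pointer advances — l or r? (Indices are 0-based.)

r

l=0 r=18: |-17|<=|23| out[18]=529, r--
l=0 r=17: |-17|<=|22| out[17]=484, r--
l=0 r=16: |-17|<=|20| out[16]=400, r--
l=0 r=15: |-17|<=|19| out[15]=361, r--
l=0 r=14: |-17|<=|18| out[14]=324, r--
l=0 r=13: |-17|>|16| out[13]=289, l++
l=1 r=13: |-15|<=|16| out[12]=256, r--
l=1 r=12: |-15|>|12| out[11]=225, l++
l=2 r=12: |-10|<=|12| out[10]=144, r--
l=2 r=11: |-10|<=|11| out[9]=121, r--
l=2 r=10: |-10|>|7| out[8]=100, l++
l=3 r=10: |-9|>|7| out[7]=81, l++
l=4 r=10: |-5|<=|7| out[6]=49, r--
l=4 r=9: |-5|<=|6| out[5]=36, r--
l=4 r=8: |-5|<=|5| out[4]=25, r--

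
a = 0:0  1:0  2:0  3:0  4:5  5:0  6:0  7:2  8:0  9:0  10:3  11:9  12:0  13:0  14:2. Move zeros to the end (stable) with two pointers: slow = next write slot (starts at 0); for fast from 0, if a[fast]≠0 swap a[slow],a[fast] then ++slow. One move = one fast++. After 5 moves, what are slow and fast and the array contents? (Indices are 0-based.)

slow=1, fast=5, a=[5, 0, 0, 0, 0, 0, 0, 2, 0, 0, 3, 9, 0, 0, 2]

(s=0,f=0) a[fast]=0 → fast++
(s=0,f=1) a[fast]=0 → fast++
(s=0,f=2) a[fast]=0 → fast++
(s=0,f=3) a[fast]=0 → fast++
(s=0,f=4) a[fast]=5≠0 swap→a[0]=5 → slow++,fast++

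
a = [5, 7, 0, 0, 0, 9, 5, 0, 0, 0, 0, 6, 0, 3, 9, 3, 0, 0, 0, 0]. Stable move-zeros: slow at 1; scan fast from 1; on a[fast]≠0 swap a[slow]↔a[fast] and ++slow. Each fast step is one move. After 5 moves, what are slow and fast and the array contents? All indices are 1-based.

(s=1,f=1) a[fast]=5≠0 swap→a[1]=5 → slow++,fast++
(s=2,f=2) a[fast]=7≠0 swap→a[2]=7 → slow++,fast++
(s=3,f=3) a[fast]=0 → fast++
(s=3,f=4) a[fast]=0 → fast++
(s=3,f=5) a[fast]=0 → fast++

slow=3, fast=6, a=[5, 7, 0, 0, 0, 9, 5, 0, 0, 0, 0, 6, 0, 3, 9, 3, 0, 0, 0, 0]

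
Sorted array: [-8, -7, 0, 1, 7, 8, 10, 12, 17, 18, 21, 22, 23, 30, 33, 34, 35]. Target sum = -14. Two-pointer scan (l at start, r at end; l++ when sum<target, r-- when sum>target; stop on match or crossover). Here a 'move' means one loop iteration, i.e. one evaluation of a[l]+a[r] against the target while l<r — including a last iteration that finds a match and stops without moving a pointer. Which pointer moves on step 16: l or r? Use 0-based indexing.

l

[0,16] -8+35=27 >-14 → r--
[0,15] -8+34=26 >-14 → r--
[0,14] -8+33=25 >-14 → r--
[0,13] -8+30=22 >-14 → r--
[0,12] -8+23=15 >-14 → r--
[0,11] -8+22=14 >-14 → r--
[0,10] -8+21=13 >-14 → r--
[0,9] -8+18=10 >-14 → r--
[0,8] -8+17=9 >-14 → r--
[0,7] -8+12=4 >-14 → r--
[0,6] -8+10=2 >-14 → r--
[0,5] -8+8=0 >-14 → r--
[0,4] -8+7=-1 >-14 → r--
[0,3] -8+1=-7 >-14 → r--
[0,2] -8+0=-8 >-14 → r--
[0,1] -8+-7=-15 <-14 → l++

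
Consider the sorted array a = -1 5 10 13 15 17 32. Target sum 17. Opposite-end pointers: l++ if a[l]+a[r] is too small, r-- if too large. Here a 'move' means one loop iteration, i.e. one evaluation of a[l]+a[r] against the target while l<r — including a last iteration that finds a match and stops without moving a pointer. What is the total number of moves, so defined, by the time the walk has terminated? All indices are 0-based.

6 moves

l=0 r=6: -1+32=31 >17, r--
l=0 r=5: -1+17=16 <17, l++
l=1 r=5: 5+17=22 >17, r--
l=1 r=4: 5+15=20 >17, r--
l=1 r=3: 5+13=18 >17, r--
l=1 r=2: 5+10=15 <17, l++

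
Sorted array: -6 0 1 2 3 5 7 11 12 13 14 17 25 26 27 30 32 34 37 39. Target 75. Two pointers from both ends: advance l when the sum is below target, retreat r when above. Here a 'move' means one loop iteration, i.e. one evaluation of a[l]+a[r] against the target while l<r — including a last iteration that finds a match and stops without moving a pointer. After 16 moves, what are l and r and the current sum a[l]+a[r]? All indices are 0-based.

l=0 r=19: -6+39=33 <75, l++
l=1 r=19: 0+39=39 <75, l++
l=2 r=19: 1+39=40 <75, l++
l=3 r=19: 2+39=41 <75, l++
l=4 r=19: 3+39=42 <75, l++
l=5 r=19: 5+39=44 <75, l++
l=6 r=19: 7+39=46 <75, l++
l=7 r=19: 11+39=50 <75, l++
l=8 r=19: 12+39=51 <75, l++
l=9 r=19: 13+39=52 <75, l++
l=10 r=19: 14+39=53 <75, l++
l=11 r=19: 17+39=56 <75, l++
l=12 r=19: 25+39=64 <75, l++
l=13 r=19: 26+39=65 <75, l++
l=14 r=19: 27+39=66 <75, l++
l=15 r=19: 30+39=69 <75, l++

l=16, r=19, sum=71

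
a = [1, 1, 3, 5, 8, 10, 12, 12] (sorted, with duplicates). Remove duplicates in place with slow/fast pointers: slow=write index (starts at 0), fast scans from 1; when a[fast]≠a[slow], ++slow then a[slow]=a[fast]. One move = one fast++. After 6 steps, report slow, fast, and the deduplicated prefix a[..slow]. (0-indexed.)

slow=5, fast=7, prefix=[1, 3, 5, 8, 10, 12]

slow=0 fast=1: a[fast]=1=a[slow] dup, fast++
slow=0 fast=2: a[fast]=3≠a[slow]=1 write a[1]=3, slow++,fast++
slow=1 fast=3: a[fast]=5≠a[slow]=3 write a[2]=5, slow++,fast++
slow=2 fast=4: a[fast]=8≠a[slow]=5 write a[3]=8, slow++,fast++
slow=3 fast=5: a[fast]=10≠a[slow]=8 write a[4]=10, slow++,fast++
slow=4 fast=6: a[fast]=12≠a[slow]=10 write a[5]=12, slow++,fast++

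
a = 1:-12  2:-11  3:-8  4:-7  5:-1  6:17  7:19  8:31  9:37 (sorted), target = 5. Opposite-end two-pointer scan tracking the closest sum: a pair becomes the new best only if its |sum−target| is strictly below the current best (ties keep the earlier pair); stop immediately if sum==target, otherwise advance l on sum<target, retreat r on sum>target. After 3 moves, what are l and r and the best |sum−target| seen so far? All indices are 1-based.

l=1 r=9: -12+37=25 d=20 *, r--
l=1 r=8: -12+31=19 d=14 *, r--
l=1 r=7: -12+19=7 d=2 *, r--

l=1, r=6, best |Δ|=2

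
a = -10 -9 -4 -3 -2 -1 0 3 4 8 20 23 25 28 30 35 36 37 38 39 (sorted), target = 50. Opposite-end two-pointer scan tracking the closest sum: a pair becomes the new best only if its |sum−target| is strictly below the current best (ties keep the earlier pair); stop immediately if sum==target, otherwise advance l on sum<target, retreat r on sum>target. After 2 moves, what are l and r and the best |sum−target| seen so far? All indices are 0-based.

l=0 r=19: -10+39=29 d=21 *, l++
l=1 r=19: -9+39=30 d=20 *, l++

l=2, r=19, best |Δ|=20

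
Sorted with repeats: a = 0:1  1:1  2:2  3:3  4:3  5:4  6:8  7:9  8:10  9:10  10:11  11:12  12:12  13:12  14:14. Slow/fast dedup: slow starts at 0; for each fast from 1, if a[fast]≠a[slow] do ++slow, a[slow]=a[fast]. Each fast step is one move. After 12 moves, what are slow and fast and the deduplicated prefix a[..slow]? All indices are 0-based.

slow=8, fast=13, prefix=[1, 2, 3, 4, 8, 9, 10, 11, 12]

slow=0 fast=1: a[fast]=1=a[slow] dup, fast++
slow=0 fast=2: a[fast]=2≠a[slow]=1 write a[1]=2, slow++,fast++
slow=1 fast=3: a[fast]=3≠a[slow]=2 write a[2]=3, slow++,fast++
slow=2 fast=4: a[fast]=3=a[slow] dup, fast++
slow=2 fast=5: a[fast]=4≠a[slow]=3 write a[3]=4, slow++,fast++
slow=3 fast=6: a[fast]=8≠a[slow]=4 write a[4]=8, slow++,fast++
slow=4 fast=7: a[fast]=9≠a[slow]=8 write a[5]=9, slow++,fast++
slow=5 fast=8: a[fast]=10≠a[slow]=9 write a[6]=10, slow++,fast++
slow=6 fast=9: a[fast]=10=a[slow] dup, fast++
slow=6 fast=10: a[fast]=11≠a[slow]=10 write a[7]=11, slow++,fast++
slow=7 fast=11: a[fast]=12≠a[slow]=11 write a[8]=12, slow++,fast++
slow=8 fast=12: a[fast]=12=a[slow] dup, fast++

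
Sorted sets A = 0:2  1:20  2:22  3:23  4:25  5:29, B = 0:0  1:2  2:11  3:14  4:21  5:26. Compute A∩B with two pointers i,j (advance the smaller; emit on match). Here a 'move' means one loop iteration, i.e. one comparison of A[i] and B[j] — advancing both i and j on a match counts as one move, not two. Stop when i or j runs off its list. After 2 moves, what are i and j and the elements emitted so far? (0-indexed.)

[i=0,j=0] 2>0 → j++
[i=0,j=1] 2==2 emit → i++,j++

i=1, j=2, emitted=[2]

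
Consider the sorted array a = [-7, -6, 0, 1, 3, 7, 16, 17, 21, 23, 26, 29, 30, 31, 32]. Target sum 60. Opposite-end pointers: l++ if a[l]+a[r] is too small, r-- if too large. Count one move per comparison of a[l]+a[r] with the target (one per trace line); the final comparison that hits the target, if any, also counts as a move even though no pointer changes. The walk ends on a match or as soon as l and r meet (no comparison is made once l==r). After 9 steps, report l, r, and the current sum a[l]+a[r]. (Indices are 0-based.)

l=0 r=14: -7+32=25 <60, l++
l=1 r=14: -6+32=26 <60, l++
l=2 r=14: 0+32=32 <60, l++
l=3 r=14: 1+32=33 <60, l++
l=4 r=14: 3+32=35 <60, l++
l=5 r=14: 7+32=39 <60, l++
l=6 r=14: 16+32=48 <60, l++
l=7 r=14: 17+32=49 <60, l++
l=8 r=14: 21+32=53 <60, l++

l=9, r=14, sum=55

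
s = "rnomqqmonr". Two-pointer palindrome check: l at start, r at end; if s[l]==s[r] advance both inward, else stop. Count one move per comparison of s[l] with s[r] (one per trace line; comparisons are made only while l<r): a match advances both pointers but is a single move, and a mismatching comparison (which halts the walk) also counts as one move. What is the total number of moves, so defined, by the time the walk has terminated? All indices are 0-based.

5 moves

[0,9] 'r'=='r' → l++,r--
[1,8] 'n'=='n' → l++,r--
[2,7] 'o'=='o' → l++,r--
[3,6] 'm'=='m' → l++,r--
[4,5] 'q'=='q' → l++,r--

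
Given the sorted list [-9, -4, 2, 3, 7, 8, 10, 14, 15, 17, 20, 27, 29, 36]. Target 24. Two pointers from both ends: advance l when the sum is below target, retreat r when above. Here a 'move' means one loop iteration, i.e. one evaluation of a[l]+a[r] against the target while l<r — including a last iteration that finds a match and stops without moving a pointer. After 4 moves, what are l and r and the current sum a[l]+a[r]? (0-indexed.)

l=2, r=11, sum=29

l=0 r=13: -9+36=27 >24, r--
l=0 r=12: -9+29=20 <24, l++
l=1 r=12: -4+29=25 >24, r--
l=1 r=11: -4+27=23 <24, l++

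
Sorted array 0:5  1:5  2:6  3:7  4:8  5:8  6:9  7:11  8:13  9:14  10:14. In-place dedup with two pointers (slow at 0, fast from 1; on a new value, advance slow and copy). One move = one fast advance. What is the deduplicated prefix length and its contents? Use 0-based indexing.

slow=0 fast=1: a[fast]=5=a[slow] dup, fast++
slow=0 fast=2: a[fast]=6≠a[slow]=5 write a[1]=6, slow++,fast++
slow=1 fast=3: a[fast]=7≠a[slow]=6 write a[2]=7, slow++,fast++
slow=2 fast=4: a[fast]=8≠a[slow]=7 write a[3]=8, slow++,fast++
slow=3 fast=5: a[fast]=8=a[slow] dup, fast++
slow=3 fast=6: a[fast]=9≠a[slow]=8 write a[4]=9, slow++,fast++
slow=4 fast=7: a[fast]=11≠a[slow]=9 write a[5]=11, slow++,fast++
slow=5 fast=8: a[fast]=13≠a[slow]=11 write a[6]=13, slow++,fast++
slow=6 fast=9: a[fast]=14≠a[slow]=13 write a[7]=14, slow++,fast++
slow=7 fast=10: a[fast]=14=a[slow] dup, fast++

length 8; prefix = [5, 6, 7, 8, 9, 11, 13, 14]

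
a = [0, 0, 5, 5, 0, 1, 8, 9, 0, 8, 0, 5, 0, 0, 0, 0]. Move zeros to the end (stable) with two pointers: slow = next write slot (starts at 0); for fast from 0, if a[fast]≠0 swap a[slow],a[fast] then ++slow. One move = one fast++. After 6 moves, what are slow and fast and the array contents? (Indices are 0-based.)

slow=0 fast=0: a[fast]=0, fast++
slow=0 fast=1: a[fast]=0, fast++
slow=0 fast=2: a[fast]=5≠0 swap→a[0]=5, slow++,fast++
slow=1 fast=3: a[fast]=5≠0 swap→a[1]=5, slow++,fast++
slow=2 fast=4: a[fast]=0, fast++
slow=2 fast=5: a[fast]=1≠0 swap→a[2]=1, slow++,fast++

slow=3, fast=6, a=[5, 5, 1, 0, 0, 0, 8, 9, 0, 8, 0, 5, 0, 0, 0, 0]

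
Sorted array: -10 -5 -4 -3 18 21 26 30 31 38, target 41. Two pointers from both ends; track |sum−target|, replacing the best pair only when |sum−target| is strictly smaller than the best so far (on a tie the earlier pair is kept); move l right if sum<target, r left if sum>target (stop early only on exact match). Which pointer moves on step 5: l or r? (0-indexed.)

r

l=0 r=9: -10+38=28 d=13 *, l++
l=1 r=9: -5+38=33 d=8 *, l++
l=2 r=9: -4+38=34 d=7 *, l++
l=3 r=9: -3+38=35 d=6 *, l++
l=4 r=9: 18+38=56 d=15, r--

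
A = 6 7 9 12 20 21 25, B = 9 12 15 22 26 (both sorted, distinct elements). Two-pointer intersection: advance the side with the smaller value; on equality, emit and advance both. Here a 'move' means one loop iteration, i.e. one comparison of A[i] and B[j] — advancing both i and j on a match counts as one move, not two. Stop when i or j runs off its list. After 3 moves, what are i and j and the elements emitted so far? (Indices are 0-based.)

i=3, j=1, emitted=[9]

i=0 j=0: 6<9, i++
i=1 j=0: 7<9, i++
i=2 j=0: 9==9 emit, i++,j++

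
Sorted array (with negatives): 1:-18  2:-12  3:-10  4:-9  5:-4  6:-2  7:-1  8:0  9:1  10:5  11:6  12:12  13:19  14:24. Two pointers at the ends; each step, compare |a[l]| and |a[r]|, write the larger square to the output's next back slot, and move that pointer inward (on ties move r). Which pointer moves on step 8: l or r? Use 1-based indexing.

r

[1,14] |-18|<=|24| out[14]=576 → r--
[1,13] |-18|<=|19| out[13]=361 → r--
[1,12] |-18|>|12| out[12]=324 → l++
[2,12] |-12|<=|12| out[11]=144 → r--
[2,11] |-12|>|6| out[10]=144 → l++
[3,11] |-10|>|6| out[9]=100 → l++
[4,11] |-9|>|6| out[8]=81 → l++
[5,11] |-4|<=|6| out[7]=36 → r--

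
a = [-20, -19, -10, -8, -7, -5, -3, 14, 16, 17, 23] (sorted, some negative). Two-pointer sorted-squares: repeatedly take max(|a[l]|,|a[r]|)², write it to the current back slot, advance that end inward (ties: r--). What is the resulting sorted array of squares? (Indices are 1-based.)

l=1 r=11: |-20|<=|23| out[11]=529, r--
l=1 r=10: |-20|>|17| out[10]=400, l++
l=2 r=10: |-19|>|17| out[9]=361, l++
l=3 r=10: |-10|<=|17| out[8]=289, r--
l=3 r=9: |-10|<=|16| out[7]=256, r--
l=3 r=8: |-10|<=|14| out[6]=196, r--
l=3 r=7: |-10|>|-3| out[5]=100, l++
l=4 r=7: |-8|>|-3| out[4]=64, l++
l=5 r=7: |-7|>|-3| out[3]=49, l++
l=6 r=7: |-5|>|-3| out[2]=25, l++
l=7 r=7: |-3|<=|-3| out[1]=9, r--

[9, 25, 49, 64, 100, 196, 256, 289, 361, 400, 529]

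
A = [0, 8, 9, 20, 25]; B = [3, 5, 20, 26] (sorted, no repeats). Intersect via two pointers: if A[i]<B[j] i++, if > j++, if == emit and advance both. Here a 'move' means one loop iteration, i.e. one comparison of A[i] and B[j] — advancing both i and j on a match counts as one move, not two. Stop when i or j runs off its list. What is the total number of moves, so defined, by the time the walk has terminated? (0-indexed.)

7 moves

[i=0,j=0] 0<3 → i++
[i=1,j=0] 8>3 → j++
[i=1,j=1] 8>5 → j++
[i=1,j=2] 8<20 → i++
[i=2,j=2] 9<20 → i++
[i=3,j=2] 20==20 emit → i++,j++
[i=4,j=3] 25<26 → i++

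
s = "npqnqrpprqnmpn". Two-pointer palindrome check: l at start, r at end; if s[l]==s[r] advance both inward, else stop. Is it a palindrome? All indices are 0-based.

[0,13] 'n'=='n' → l++,r--
[1,12] 'p'=='p' → l++,r--
[2,11] 'q'!='m' → stop

not a palindrome (mismatch at 2,11)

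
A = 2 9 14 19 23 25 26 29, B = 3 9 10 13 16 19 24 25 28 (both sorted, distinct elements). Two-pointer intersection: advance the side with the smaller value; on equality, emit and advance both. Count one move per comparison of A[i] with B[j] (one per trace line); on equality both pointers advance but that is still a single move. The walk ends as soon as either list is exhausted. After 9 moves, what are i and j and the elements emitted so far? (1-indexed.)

i=6, j=7, emitted=[9, 19]

i=1 j=1: 2<3, i++
i=2 j=1: 9>3, j++
i=2 j=2: 9==9 emit, i++,j++
i=3 j=3: 14>10, j++
i=3 j=4: 14>13, j++
i=3 j=5: 14<16, i++
i=4 j=5: 19>16, j++
i=4 j=6: 19==19 emit, i++,j++
i=5 j=7: 23<24, i++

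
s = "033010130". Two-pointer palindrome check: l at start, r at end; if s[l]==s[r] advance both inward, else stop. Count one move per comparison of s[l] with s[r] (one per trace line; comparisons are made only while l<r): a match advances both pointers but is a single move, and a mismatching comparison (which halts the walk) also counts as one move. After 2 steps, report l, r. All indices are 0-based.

l=2, r=6

[0,8] '0'=='0' → l++,r--
[1,7] '3'=='3' → l++,r--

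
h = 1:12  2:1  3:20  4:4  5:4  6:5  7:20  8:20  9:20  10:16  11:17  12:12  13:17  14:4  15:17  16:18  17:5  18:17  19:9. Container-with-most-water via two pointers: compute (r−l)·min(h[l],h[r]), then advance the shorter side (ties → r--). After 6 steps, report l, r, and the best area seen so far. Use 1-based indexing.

[1,19] min(12,9)*18=162 best=162 * → r--
[1,18] min(12,17)*17=204 best=204 * → l++
[2,18] min(1,17)*16=16 best=204 → l++
[3,18] min(20,17)*15=255 best=255 * → r--
[3,17] min(20,5)*14=70 best=255 → r--
[3,16] min(20,18)*13=234 best=255 → r--

l=3, r=15, best area=255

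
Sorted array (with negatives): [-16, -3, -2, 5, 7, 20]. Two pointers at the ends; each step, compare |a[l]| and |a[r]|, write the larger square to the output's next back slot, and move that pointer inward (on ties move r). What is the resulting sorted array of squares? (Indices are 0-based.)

[4, 9, 25, 49, 256, 400]

[0,5] |-16|<=|20| out[5]=400 → r--
[0,4] |-16|>|7| out[4]=256 → l++
[1,4] |-3|<=|7| out[3]=49 → r--
[1,3] |-3|<=|5| out[2]=25 → r--
[1,2] |-3|>|-2| out[1]=9 → l++
[2,2] |-2|<=|-2| out[0]=4 → r--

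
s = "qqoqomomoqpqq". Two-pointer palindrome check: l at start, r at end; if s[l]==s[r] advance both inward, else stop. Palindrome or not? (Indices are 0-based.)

l=0 r=12: 'q'=='q', l++,r--
l=1 r=11: 'q'=='q', l++,r--
l=2 r=10: 'o'!='p', stop

not a palindrome (mismatch at 2,10)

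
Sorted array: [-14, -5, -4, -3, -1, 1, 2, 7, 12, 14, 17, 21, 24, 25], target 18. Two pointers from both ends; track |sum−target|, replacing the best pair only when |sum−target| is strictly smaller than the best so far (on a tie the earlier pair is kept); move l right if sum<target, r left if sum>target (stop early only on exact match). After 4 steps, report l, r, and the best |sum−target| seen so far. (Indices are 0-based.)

l=0 r=13: -14+25=11 d=7 *, l++
l=1 r=13: -5+25=20 d=2 *, r--
l=1 r=12: -5+24=19 d=1 *, r--
l=1 r=11: -5+21=16 d=2, l++

l=2, r=11, best |Δ|=1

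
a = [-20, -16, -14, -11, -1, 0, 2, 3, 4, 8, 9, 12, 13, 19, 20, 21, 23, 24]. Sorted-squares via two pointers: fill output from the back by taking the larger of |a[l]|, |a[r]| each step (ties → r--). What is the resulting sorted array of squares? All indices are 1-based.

[0, 1, 4, 9, 16, 64, 81, 121, 144, 169, 196, 256, 361, 400, 400, 441, 529, 576]

l=1 r=18: |-20|<=|24| out[18]=576, r--
l=1 r=17: |-20|<=|23| out[17]=529, r--
l=1 r=16: |-20|<=|21| out[16]=441, r--
l=1 r=15: |-20|<=|20| out[15]=400, r--
l=1 r=14: |-20|>|19| out[14]=400, l++
l=2 r=14: |-16|<=|19| out[13]=361, r--
l=2 r=13: |-16|>|13| out[12]=256, l++
l=3 r=13: |-14|>|13| out[11]=196, l++
l=4 r=13: |-11|<=|13| out[10]=169, r--
l=4 r=12: |-11|<=|12| out[9]=144, r--
l=4 r=11: |-11|>|9| out[8]=121, l++
l=5 r=11: |-1|<=|9| out[7]=81, r--
l=5 r=10: |-1|<=|8| out[6]=64, r--
l=5 r=9: |-1|<=|4| out[5]=16, r--
l=5 r=8: |-1|<=|3| out[4]=9, r--
l=5 r=7: |-1|<=|2| out[3]=4, r--
l=5 r=6: |-1|>|0| out[2]=1, l++
l=6 r=6: |0|<=|0| out[1]=0, r--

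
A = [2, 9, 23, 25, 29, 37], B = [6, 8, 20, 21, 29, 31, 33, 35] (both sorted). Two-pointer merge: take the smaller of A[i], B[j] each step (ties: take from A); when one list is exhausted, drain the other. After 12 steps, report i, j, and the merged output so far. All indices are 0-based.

i=5, j=7, merged so far=[2, 6, 8, 9, 20, 21, 23, 25, 29, 29, 31, 33]

i=0 j=0: A[i]=2<=B[j]=6 take 2, i++
i=1 j=0: A[i]=9>B[j]=6 take 6, j++
i=1 j=1: A[i]=9>B[j]=8 take 8, j++
i=1 j=2: A[i]=9<=B[j]=20 take 9, i++
i=2 j=2: A[i]=23>B[j]=20 take 20, j++
i=2 j=3: A[i]=23>B[j]=21 take 21, j++
i=2 j=4: A[i]=23<=B[j]=29 take 23, i++
i=3 j=4: A[i]=25<=B[j]=29 take 25, i++
i=4 j=4: A[i]=29<=B[j]=29 take 29, i++
i=5 j=4: A[i]=37>B[j]=29 take 29, j++
i=5 j=5: A[i]=37>B[j]=31 take 31, j++
i=5 j=6: A[i]=37>B[j]=33 take 33, j++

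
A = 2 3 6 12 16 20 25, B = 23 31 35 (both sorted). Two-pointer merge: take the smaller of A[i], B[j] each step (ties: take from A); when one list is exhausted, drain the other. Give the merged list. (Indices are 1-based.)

[2, 3, 6, 12, 16, 20, 23, 25, 31, 35]

i=1 j=1: A[i]=2<=B[j]=23 take 2, i++
i=2 j=1: A[i]=3<=B[j]=23 take 3, i++
i=3 j=1: A[i]=6<=B[j]=23 take 6, i++
i=4 j=1: A[i]=12<=B[j]=23 take 12, i++
i=5 j=1: A[i]=16<=B[j]=23 take 16, i++
i=6 j=1: A[i]=20<=B[j]=23 take 20, i++
i=7 j=1: A[i]=25>B[j]=23 take 23, j++
i=7 j=2: A[i]=25<=B[j]=31 take 25, i++
i=8 j=2: A done, take B[j]=31, j++
i=8 j=3: A done, take B[j]=35, j++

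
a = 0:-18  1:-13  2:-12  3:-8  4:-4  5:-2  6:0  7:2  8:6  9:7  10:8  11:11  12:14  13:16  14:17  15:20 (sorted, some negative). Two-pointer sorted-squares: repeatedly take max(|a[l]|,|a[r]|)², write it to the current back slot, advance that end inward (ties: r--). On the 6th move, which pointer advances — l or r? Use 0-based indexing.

[0,15] |-18|<=|20| out[15]=400 → r--
[0,14] |-18|>|17| out[14]=324 → l++
[1,14] |-13|<=|17| out[13]=289 → r--
[1,13] |-13|<=|16| out[12]=256 → r--
[1,12] |-13|<=|14| out[11]=196 → r--
[1,11] |-13|>|11| out[10]=169 → l++

l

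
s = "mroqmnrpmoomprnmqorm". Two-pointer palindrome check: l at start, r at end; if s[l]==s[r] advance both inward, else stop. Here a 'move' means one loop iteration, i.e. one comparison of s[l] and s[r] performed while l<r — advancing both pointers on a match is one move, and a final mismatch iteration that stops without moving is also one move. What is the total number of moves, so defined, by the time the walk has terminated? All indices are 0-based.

10 moves

l=0 r=19: 'm'=='m', l++,r--
l=1 r=18: 'r'=='r', l++,r--
l=2 r=17: 'o'=='o', l++,r--
l=3 r=16: 'q'=='q', l++,r--
l=4 r=15: 'm'=='m', l++,r--
l=5 r=14: 'n'=='n', l++,r--
l=6 r=13: 'r'=='r', l++,r--
l=7 r=12: 'p'=='p', l++,r--
l=8 r=11: 'm'=='m', l++,r--
l=9 r=10: 'o'=='o', l++,r--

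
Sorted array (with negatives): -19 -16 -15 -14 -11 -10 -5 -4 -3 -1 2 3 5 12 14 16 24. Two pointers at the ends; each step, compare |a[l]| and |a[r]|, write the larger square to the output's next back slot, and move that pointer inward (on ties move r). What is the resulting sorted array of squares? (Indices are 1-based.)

[1, 4, 9, 9, 16, 25, 25, 100, 121, 144, 196, 196, 225, 256, 256, 361, 576]

[1,17] |-19|<=|24| out[17]=576 → r--
[1,16] |-19|>|16| out[16]=361 → l++
[2,16] |-16|<=|16| out[15]=256 → r--
[2,15] |-16|>|14| out[14]=256 → l++
[3,15] |-15|>|14| out[13]=225 → l++
[4,15] |-14|<=|14| out[12]=196 → r--
[4,14] |-14|>|12| out[11]=196 → l++
[5,14] |-11|<=|12| out[10]=144 → r--
[5,13] |-11|>|5| out[9]=121 → l++
[6,13] |-10|>|5| out[8]=100 → l++
[7,13] |-5|<=|5| out[7]=25 → r--
[7,12] |-5|>|3| out[6]=25 → l++
[8,12] |-4|>|3| out[5]=16 → l++
[9,12] |-3|<=|3| out[4]=9 → r--
[9,11] |-3|>|2| out[3]=9 → l++
[10,11] |-1|<=|2| out[2]=4 → r--
[10,10] |-1|<=|-1| out[1]=1 → r--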